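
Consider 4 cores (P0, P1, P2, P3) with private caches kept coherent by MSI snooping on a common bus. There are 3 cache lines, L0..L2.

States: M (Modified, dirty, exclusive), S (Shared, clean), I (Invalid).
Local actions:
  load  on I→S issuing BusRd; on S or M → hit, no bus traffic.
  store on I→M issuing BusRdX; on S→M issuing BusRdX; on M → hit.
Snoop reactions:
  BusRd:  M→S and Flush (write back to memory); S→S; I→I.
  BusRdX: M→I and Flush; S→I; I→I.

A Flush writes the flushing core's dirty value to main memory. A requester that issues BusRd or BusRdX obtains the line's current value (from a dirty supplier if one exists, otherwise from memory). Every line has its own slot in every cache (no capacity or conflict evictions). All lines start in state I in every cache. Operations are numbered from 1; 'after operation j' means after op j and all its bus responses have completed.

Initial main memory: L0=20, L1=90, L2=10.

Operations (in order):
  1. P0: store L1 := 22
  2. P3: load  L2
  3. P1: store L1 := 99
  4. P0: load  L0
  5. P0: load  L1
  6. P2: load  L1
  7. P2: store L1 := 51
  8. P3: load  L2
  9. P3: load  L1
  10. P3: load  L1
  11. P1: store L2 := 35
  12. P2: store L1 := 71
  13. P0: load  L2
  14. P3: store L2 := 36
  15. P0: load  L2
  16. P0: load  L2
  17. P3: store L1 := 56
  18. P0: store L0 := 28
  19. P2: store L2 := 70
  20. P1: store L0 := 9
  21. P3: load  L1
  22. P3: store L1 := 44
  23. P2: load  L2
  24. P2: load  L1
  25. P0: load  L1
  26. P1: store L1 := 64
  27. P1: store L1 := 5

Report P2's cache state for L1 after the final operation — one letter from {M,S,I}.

1. P0: store L1 := 22  bus=[BusRdX]  L1: P0=M P1=I P2=I P3=I  mem[L1]=90
2. P3: load  L2  bus=[BusRd]  L2: P0=I P1=I P2=I P3=S  mem[L2]=10
3. P1: store L1 := 99  bus=[BusRdX,Flush]  L1: P0=I P1=M P2=I P3=I  mem[L1]=22
4. P0: load  L0  bus=[BusRd]  L0: P0=S P1=I P2=I P3=I  mem[L0]=20
5. P0: load  L1  bus=[BusRd,Flush]  L1: P0=S P1=S P2=I P3=I  mem[L1]=99
6. P2: load  L1  bus=[BusRd]  L1: P0=S P1=S P2=S P3=I  mem[L1]=99
7. P2: store L1 := 51  bus=[BusRdX]  L1: P0=I P1=I P2=M P3=I  mem[L1]=99
8. P3: load  L2  bus=[-]  L2: P0=I P1=I P2=I P3=S  mem[L2]=10
9. P3: load  L1  bus=[BusRd,Flush]  L1: P0=I P1=I P2=S P3=S  mem[L1]=51
10. P3: load  L1  bus=[-]  L1: P0=I P1=I P2=S P3=S  mem[L1]=51
11. P1: store L2 := 35  bus=[BusRdX]  L2: P0=I P1=M P2=I P3=I  mem[L2]=10
12. P2: store L1 := 71  bus=[BusRdX]  L1: P0=I P1=I P2=M P3=I  mem[L1]=51
13. P0: load  L2  bus=[BusRd,Flush]  L2: P0=S P1=S P2=I P3=I  mem[L2]=35
14. P3: store L2 := 36  bus=[BusRdX]  L2: P0=I P1=I P2=I P3=M  mem[L2]=35
15. P0: load  L2  bus=[BusRd,Flush]  L2: P0=S P1=I P2=I P3=S  mem[L2]=36
16. P0: load  L2  bus=[-]  L2: P0=S P1=I P2=I P3=S  mem[L2]=36
17. P3: store L1 := 56  bus=[BusRdX,Flush]  L1: P0=I P1=I P2=I P3=M  mem[L1]=71
18. P0: store L0 := 28  bus=[BusRdX]  L0: P0=M P1=I P2=I P3=I  mem[L0]=20
19. P2: store L2 := 70  bus=[BusRdX]  L2: P0=I P1=I P2=M P3=I  mem[L2]=36
20. P1: store L0 := 9  bus=[BusRdX,Flush]  L0: P0=I P1=M P2=I P3=I  mem[L0]=28
21. P3: load  L1  bus=[-]  L1: P0=I P1=I P2=I P3=M  mem[L1]=71
22. P3: store L1 := 44  bus=[-]  L1: P0=I P1=I P2=I P3=M  mem[L1]=71
23. P2: load  L2  bus=[-]  L2: P0=I P1=I P2=M P3=I  mem[L2]=36
24. P2: load  L1  bus=[BusRd,Flush]  L1: P0=I P1=I P2=S P3=S  mem[L1]=44
25. P0: load  L1  bus=[BusRd]  L1: P0=S P1=I P2=S P3=S  mem[L1]=44
26. P1: store L1 := 64  bus=[BusRdX]  L1: P0=I P1=M P2=I P3=I  mem[L1]=44
27. P1: store L1 := 5  bus=[-]  L1: P0=I P1=M P2=I P3=I  mem[L1]=44

state = I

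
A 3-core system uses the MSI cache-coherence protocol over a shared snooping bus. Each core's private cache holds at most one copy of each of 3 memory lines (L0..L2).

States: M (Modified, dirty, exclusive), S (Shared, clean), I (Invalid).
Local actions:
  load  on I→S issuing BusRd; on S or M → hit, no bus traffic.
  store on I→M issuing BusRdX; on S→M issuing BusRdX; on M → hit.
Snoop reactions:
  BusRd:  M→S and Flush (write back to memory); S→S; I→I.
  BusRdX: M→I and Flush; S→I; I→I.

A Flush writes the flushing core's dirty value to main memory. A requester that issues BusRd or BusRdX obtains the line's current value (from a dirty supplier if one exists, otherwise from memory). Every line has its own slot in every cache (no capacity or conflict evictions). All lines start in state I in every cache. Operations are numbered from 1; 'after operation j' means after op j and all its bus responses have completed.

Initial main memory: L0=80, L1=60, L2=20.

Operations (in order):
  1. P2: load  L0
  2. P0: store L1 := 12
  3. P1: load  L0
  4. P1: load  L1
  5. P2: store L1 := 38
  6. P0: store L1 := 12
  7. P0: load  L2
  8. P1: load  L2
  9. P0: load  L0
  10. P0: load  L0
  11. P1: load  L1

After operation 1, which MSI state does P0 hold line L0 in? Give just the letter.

state = I

step 1: P2: load  L0  ⟶  IIS  (L0)  txn=BusRd  M[L0]=80
step 2: P0: store L1 := 12  ⟶  MII  (L1)  txn=BusRdX  M[L1]=60
step 3: P1: load  L0  ⟶  ISS  (L0)  txn=BusRd  M[L0]=80
step 4: P1: load  L1  ⟶  SSI  (L1)  txn=BusRd+Flush  M[L1]=12
step 5: P2: store L1 := 38  ⟶  IIM  (L1)  txn=BusRdX  M[L1]=12
step 6: P0: store L1 := 12  ⟶  MII  (L1)  txn=BusRdX+Flush  M[L1]=38
step 7: P0: load  L2  ⟶  SII  (L2)  txn=BusRd  M[L2]=20
step 8: P1: load  L2  ⟶  SSI  (L2)  txn=BusRd  M[L2]=20
step 9: P0: load  L0  ⟶  SSS  (L0)  txn=BusRd  M[L0]=80
step 10: P0: load  L0  ⟶  SSS  (L0)  txn=∅  M[L0]=80
step 11: P1: load  L1  ⟶  SSI  (L1)  txn=BusRd+Flush  M[L1]=12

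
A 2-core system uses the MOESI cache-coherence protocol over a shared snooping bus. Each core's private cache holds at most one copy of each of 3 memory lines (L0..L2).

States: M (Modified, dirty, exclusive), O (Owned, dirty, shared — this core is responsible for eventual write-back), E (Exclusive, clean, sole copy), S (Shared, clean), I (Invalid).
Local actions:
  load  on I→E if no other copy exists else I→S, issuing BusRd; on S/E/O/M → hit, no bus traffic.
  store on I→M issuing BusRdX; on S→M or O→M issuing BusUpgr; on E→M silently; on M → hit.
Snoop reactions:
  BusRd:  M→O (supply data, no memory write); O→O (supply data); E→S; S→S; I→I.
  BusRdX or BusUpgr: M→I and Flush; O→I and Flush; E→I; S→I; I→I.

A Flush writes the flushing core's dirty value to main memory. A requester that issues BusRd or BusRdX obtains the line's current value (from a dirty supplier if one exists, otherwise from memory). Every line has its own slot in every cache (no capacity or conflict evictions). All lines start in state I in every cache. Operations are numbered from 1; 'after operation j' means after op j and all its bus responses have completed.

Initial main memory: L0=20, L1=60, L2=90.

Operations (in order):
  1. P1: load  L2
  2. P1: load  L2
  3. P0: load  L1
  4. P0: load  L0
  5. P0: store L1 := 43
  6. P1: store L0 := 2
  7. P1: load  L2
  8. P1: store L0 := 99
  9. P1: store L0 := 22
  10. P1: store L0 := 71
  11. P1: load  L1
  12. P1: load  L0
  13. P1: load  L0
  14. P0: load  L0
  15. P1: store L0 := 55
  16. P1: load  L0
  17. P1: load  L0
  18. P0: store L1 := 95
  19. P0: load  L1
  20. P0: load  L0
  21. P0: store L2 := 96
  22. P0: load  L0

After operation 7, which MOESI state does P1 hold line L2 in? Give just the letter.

state = E

step 1: P1: load  L2  ⟶  IE  (L2)  txn=BusRd  M[L2]=90
step 2: P1: load  L2  ⟶  IE  (L2)  txn=∅  M[L2]=90
step 3: P0: load  L1  ⟶  EI  (L1)  txn=BusRd  M[L1]=60
step 4: P0: load  L0  ⟶  EI  (L0)  txn=BusRd  M[L0]=20
step 5: P0: store L1 := 43  ⟶  MI  (L1)  txn=∅  M[L1]=60
step 6: P1: store L0 := 2  ⟶  IM  (L0)  txn=BusRdX  M[L0]=20
step 7: P1: load  L2  ⟶  IE  (L2)  txn=∅  M[L2]=90
step 8: P1: store L0 := 99  ⟶  IM  (L0)  txn=∅  M[L0]=20
step 9: P1: store L0 := 22  ⟶  IM  (L0)  txn=∅  M[L0]=20
step 10: P1: store L0 := 71  ⟶  IM  (L0)  txn=∅  M[L0]=20
step 11: P1: load  L1  ⟶  OS  (L1)  txn=BusRd  M[L1]=60
step 12: P1: load  L0  ⟶  IM  (L0)  txn=∅  M[L0]=20
step 13: P1: load  L0  ⟶  IM  (L0)  txn=∅  M[L0]=20
step 14: P0: load  L0  ⟶  SO  (L0)  txn=BusRd  M[L0]=20
step 15: P1: store L0 := 55  ⟶  IM  (L0)  txn=BusUpgr  M[L0]=20
step 16: P1: load  L0  ⟶  IM  (L0)  txn=∅  M[L0]=20
step 17: P1: load  L0  ⟶  IM  (L0)  txn=∅  M[L0]=20
step 18: P0: store L1 := 95  ⟶  MI  (L1)  txn=BusUpgr  M[L1]=60
step 19: P0: load  L1  ⟶  MI  (L1)  txn=∅  M[L1]=60
step 20: P0: load  L0  ⟶  SO  (L0)  txn=BusRd  M[L0]=20
step 21: P0: store L2 := 96  ⟶  MI  (L2)  txn=BusRdX  M[L2]=90
step 22: P0: load  L0  ⟶  SO  (L0)  txn=∅  M[L0]=20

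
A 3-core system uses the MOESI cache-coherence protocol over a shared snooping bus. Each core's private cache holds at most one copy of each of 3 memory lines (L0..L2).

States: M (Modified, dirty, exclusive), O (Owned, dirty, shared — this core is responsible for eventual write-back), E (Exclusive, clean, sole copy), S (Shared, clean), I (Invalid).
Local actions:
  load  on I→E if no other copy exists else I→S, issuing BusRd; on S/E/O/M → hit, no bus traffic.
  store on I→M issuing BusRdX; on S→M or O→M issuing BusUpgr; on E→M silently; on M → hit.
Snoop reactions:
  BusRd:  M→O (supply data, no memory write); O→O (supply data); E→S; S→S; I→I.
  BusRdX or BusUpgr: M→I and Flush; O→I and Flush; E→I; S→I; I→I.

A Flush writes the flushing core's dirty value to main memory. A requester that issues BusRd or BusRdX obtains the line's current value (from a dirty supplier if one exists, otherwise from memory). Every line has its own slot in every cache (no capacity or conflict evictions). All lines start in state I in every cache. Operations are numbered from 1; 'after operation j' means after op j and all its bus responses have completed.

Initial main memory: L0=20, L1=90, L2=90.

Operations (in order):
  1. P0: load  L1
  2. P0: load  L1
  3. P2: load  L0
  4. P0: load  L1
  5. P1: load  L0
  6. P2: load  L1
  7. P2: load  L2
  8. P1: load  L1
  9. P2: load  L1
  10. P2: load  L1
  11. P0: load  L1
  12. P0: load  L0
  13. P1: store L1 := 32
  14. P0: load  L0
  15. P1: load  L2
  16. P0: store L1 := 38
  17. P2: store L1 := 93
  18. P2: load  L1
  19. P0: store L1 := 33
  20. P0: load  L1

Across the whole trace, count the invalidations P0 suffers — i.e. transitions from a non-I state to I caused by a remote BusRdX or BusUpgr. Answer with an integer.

invalidations = 2

[1] P0: load  L1 | P0:E(90), P1:I, P2:I | bus: BusRd
[2] P0: load  L1 | P0:E(90), P1:I, P2:I | bus: none
[3] P2: load  L0 | P0:I, P1:I, P2:E(20) | bus: BusRd
[4] P0: load  L1 | P0:E(90), P1:I, P2:I | bus: none
[5] P1: load  L0 | P0:I, P1:S(20), P2:S(20) | bus: BusRd
[6] P2: load  L1 | P0:S(90), P1:I, P2:S(90) | bus: BusRd
[7] P2: load  L2 | P0:I, P1:I, P2:E(90) | bus: BusRd
[8] P1: load  L1 | P0:S(90), P1:S(90), P2:S(90) | bus: BusRd
[9] P2: load  L1 | P0:S(90), P1:S(90), P2:S(90) | bus: none
[10] P2: load  L1 | P0:S(90), P1:S(90), P2:S(90) | bus: none
[11] P0: load  L1 | P0:S(90), P1:S(90), P2:S(90) | bus: none
[12] P0: load  L0 | P0:S(20), P1:S(20), P2:S(20) | bus: BusRd
[13] P1: store L1 := 32 | P0:I, P1:M(32), P2:I | bus: BusUpgr
[14] P0: load  L0 | P0:S(20), P1:S(20), P2:S(20) | bus: none
[15] P1: load  L2 | P0:I, P1:S(90), P2:S(90) | bus: BusRd
[16] P0: store L1 := 38 | P0:M(38), P1:I, P2:I | bus: BusRdX,Flush
[17] P2: store L1 := 93 | P0:I, P1:I, P2:M(93) | bus: BusRdX,Flush
[18] P2: load  L1 | P0:I, P1:I, P2:M(93) | bus: none
[19] P0: store L1 := 33 | P0:M(33), P1:I, P2:I | bus: BusRdX,Flush
[20] P0: load  L1 | P0:M(33), P1:I, P2:I | bus: none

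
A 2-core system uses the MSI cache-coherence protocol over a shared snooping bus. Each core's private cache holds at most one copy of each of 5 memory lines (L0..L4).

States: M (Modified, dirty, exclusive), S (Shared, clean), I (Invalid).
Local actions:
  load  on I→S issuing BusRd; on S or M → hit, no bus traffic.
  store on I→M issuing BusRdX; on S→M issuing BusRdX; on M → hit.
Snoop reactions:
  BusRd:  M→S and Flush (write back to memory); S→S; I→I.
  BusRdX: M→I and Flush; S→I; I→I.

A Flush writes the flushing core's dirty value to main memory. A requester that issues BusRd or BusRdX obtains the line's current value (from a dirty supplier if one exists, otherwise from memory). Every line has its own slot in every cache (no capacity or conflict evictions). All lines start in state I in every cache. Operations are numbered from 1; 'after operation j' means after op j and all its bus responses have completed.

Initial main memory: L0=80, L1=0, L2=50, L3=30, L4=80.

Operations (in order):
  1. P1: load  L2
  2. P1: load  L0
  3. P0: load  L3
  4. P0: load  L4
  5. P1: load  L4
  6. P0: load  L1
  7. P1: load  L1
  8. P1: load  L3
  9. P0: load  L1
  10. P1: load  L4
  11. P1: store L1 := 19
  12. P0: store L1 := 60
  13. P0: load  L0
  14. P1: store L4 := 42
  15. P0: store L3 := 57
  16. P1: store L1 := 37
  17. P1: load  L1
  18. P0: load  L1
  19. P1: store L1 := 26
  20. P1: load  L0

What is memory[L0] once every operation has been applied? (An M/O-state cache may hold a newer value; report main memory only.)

1. P1: load  L2  bus=[BusRd]  L2: P0=I P1=S  mem[L2]=50
2. P1: load  L0  bus=[BusRd]  L0: P0=I P1=S  mem[L0]=80
3. P0: load  L3  bus=[BusRd]  L3: P0=S P1=I  mem[L3]=30
4. P0: load  L4  bus=[BusRd]  L4: P0=S P1=I  mem[L4]=80
5. P1: load  L4  bus=[BusRd]  L4: P0=S P1=S  mem[L4]=80
6. P0: load  L1  bus=[BusRd]  L1: P0=S P1=I  mem[L1]=0
7. P1: load  L1  bus=[BusRd]  L1: P0=S P1=S  mem[L1]=0
8. P1: load  L3  bus=[BusRd]  L3: P0=S P1=S  mem[L3]=30
9. P0: load  L1  bus=[-]  L1: P0=S P1=S  mem[L1]=0
10. P1: load  L4  bus=[-]  L4: P0=S P1=S  mem[L4]=80
11. P1: store L1 := 19  bus=[BusRdX]  L1: P0=I P1=M  mem[L1]=0
12. P0: store L1 := 60  bus=[BusRdX,Flush]  L1: P0=M P1=I  mem[L1]=19
13. P0: load  L0  bus=[BusRd]  L0: P0=S P1=S  mem[L0]=80
14. P1: store L4 := 42  bus=[BusRdX]  L4: P0=I P1=M  mem[L4]=80
15. P0: store L3 := 57  bus=[BusRdX]  L3: P0=M P1=I  mem[L3]=30
16. P1: store L1 := 37  bus=[BusRdX,Flush]  L1: P0=I P1=M  mem[L1]=60
17. P1: load  L1  bus=[-]  L1: P0=I P1=M  mem[L1]=60
18. P0: load  L1  bus=[BusRd,Flush]  L1: P0=S P1=S  mem[L1]=37
19. P1: store L1 := 26  bus=[BusRdX]  L1: P0=I P1=M  mem[L1]=37
20. P1: load  L0  bus=[-]  L0: P0=S P1=S  mem[L0]=80

memory[L0] = 80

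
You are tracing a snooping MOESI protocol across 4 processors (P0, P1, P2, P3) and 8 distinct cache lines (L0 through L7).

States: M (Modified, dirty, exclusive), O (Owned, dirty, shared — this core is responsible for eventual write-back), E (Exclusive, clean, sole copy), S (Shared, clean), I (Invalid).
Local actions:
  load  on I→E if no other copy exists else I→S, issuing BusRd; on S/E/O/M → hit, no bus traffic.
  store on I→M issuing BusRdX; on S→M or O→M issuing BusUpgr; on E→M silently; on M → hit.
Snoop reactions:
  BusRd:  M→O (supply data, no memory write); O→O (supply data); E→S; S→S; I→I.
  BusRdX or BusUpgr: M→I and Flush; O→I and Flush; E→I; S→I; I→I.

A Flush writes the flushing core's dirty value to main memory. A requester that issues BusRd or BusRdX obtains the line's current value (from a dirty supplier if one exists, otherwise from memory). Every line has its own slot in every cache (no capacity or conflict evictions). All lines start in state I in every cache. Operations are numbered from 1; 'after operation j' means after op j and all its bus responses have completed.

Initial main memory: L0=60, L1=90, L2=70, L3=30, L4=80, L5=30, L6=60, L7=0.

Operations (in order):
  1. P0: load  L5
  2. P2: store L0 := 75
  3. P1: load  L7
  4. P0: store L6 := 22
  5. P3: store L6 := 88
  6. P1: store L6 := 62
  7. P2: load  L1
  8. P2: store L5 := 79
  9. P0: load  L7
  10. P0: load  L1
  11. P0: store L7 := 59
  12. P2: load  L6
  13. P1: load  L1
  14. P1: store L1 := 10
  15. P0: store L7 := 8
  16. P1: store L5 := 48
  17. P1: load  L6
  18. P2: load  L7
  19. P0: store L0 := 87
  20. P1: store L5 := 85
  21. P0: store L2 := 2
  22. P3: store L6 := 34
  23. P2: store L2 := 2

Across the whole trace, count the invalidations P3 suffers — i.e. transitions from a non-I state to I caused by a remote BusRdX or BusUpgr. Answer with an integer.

invalidations = 1

1. P0: load  L5  bus=[BusRd]  L5: P0=E P1=I P2=I P3=I  mem[L5]=30
2. P2: store L0 := 75  bus=[BusRdX]  L0: P0=I P1=I P2=M P3=I  mem[L0]=60
3. P1: load  L7  bus=[BusRd]  L7: P0=I P1=E P2=I P3=I  mem[L7]=0
4. P0: store L6 := 22  bus=[BusRdX]  L6: P0=M P1=I P2=I P3=I  mem[L6]=60
5. P3: store L6 := 88  bus=[BusRdX,Flush]  L6: P0=I P1=I P2=I P3=M  mem[L6]=22
6. P1: store L6 := 62  bus=[BusRdX,Flush]  L6: P0=I P1=M P2=I P3=I  mem[L6]=88
7. P2: load  L1  bus=[BusRd]  L1: P0=I P1=I P2=E P3=I  mem[L1]=90
8. P2: store L5 := 79  bus=[BusRdX]  L5: P0=I P1=I P2=M P3=I  mem[L5]=30
9. P0: load  L7  bus=[BusRd]  L7: P0=S P1=S P2=I P3=I  mem[L7]=0
10. P0: load  L1  bus=[BusRd]  L1: P0=S P1=I P2=S P3=I  mem[L1]=90
11. P0: store L7 := 59  bus=[BusUpgr]  L7: P0=M P1=I P2=I P3=I  mem[L7]=0
12. P2: load  L6  bus=[BusRd]  L6: P0=I P1=O P2=S P3=I  mem[L6]=88
13. P1: load  L1  bus=[BusRd]  L1: P0=S P1=S P2=S P3=I  mem[L1]=90
14. P1: store L1 := 10  bus=[BusUpgr]  L1: P0=I P1=M P2=I P3=I  mem[L1]=90
15. P0: store L7 := 8  bus=[-]  L7: P0=M P1=I P2=I P3=I  mem[L7]=0
16. P1: store L5 := 48  bus=[BusRdX,Flush]  L5: P0=I P1=M P2=I P3=I  mem[L5]=79
17. P1: load  L6  bus=[-]  L6: P0=I P1=O P2=S P3=I  mem[L6]=88
18. P2: load  L7  bus=[BusRd]  L7: P0=O P1=I P2=S P3=I  mem[L7]=0
19. P0: store L0 := 87  bus=[BusRdX,Flush]  L0: P0=M P1=I P2=I P3=I  mem[L0]=75
20. P1: store L5 := 85  bus=[-]  L5: P0=I P1=M P2=I P3=I  mem[L5]=79
21. P0: store L2 := 2  bus=[BusRdX]  L2: P0=M P1=I P2=I P3=I  mem[L2]=70
22. P3: store L6 := 34  bus=[BusRdX,Flush]  L6: P0=I P1=I P2=I P3=M  mem[L6]=62
23. P2: store L2 := 2  bus=[BusRdX,Flush]  L2: P0=I P1=I P2=M P3=I  mem[L2]=2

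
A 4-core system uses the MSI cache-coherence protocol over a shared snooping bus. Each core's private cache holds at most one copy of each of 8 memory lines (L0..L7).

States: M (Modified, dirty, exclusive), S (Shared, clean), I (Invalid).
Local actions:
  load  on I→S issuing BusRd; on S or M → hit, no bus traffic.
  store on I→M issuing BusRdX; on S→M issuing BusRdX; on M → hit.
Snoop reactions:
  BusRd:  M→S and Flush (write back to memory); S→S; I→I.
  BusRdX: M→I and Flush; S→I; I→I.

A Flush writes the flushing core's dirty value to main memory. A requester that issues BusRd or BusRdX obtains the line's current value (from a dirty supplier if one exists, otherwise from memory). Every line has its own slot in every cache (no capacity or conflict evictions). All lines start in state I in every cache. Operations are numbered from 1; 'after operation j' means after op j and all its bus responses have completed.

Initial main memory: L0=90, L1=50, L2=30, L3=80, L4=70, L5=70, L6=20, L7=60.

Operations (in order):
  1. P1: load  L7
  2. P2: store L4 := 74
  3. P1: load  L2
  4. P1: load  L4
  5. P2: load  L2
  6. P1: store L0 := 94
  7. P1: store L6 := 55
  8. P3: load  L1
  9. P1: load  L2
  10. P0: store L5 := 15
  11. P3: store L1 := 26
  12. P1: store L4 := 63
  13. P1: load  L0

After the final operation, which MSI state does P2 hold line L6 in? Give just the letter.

[1] P1: load  L7 | P0:I, P1:S(60), P2:I, P3:I | bus: BusRd
[2] P2: store L4 := 74 | P0:I, P1:I, P2:M(74), P3:I | bus: BusRdX
[3] P1: load  L2 | P0:I, P1:S(30), P2:I, P3:I | bus: BusRd
[4] P1: load  L4 | P0:I, P1:S(74), P2:S(74), P3:I | bus: BusRd,Flush
[5] P2: load  L2 | P0:I, P1:S(30), P2:S(30), P3:I | bus: BusRd
[6] P1: store L0 := 94 | P0:I, P1:M(94), P2:I, P3:I | bus: BusRdX
[7] P1: store L6 := 55 | P0:I, P1:M(55), P2:I, P3:I | bus: BusRdX
[8] P3: load  L1 | P0:I, P1:I, P2:I, P3:S(50) | bus: BusRd
[9] P1: load  L2 | P0:I, P1:S(30), P2:S(30), P3:I | bus: none
[10] P0: store L5 := 15 | P0:M(15), P1:I, P2:I, P3:I | bus: BusRdX
[11] P3: store L1 := 26 | P0:I, P1:I, P2:I, P3:M(26) | bus: BusRdX
[12] P1: store L4 := 63 | P0:I, P1:M(63), P2:I, P3:I | bus: BusRdX
[13] P1: load  L0 | P0:I, P1:M(94), P2:I, P3:I | bus: none

state = I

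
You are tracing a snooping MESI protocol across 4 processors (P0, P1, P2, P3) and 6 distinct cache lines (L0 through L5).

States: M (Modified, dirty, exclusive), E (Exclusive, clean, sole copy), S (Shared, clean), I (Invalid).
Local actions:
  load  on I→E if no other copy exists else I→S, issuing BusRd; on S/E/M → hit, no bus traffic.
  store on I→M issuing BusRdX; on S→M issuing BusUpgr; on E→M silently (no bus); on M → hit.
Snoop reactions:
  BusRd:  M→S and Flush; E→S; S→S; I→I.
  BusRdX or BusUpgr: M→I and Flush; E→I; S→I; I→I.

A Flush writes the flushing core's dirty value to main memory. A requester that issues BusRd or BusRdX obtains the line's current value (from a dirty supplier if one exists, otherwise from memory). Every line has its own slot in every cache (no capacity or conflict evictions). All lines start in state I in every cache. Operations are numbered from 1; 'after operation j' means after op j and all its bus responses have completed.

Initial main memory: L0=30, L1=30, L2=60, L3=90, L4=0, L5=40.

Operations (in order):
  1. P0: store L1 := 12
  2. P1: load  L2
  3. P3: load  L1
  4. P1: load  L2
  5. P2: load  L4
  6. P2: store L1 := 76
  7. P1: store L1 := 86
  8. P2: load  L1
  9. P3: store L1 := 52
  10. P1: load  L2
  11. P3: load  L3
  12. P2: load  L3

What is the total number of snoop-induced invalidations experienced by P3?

invalidations = 1

[1] P0: store L1 := 12 | P0:M(12), P1:I, P2:I, P3:I | bus: BusRdX
[2] P1: load  L2 | P0:I, P1:E(60), P2:I, P3:I | bus: BusRd
[3] P3: load  L1 | P0:S(12), P1:I, P2:I, P3:S(12) | bus: BusRd,Flush
[4] P1: load  L2 | P0:I, P1:E(60), P2:I, P3:I | bus: none
[5] P2: load  L4 | P0:I, P1:I, P2:E(0), P3:I | bus: BusRd
[6] P2: store L1 := 76 | P0:I, P1:I, P2:M(76), P3:I | bus: BusRdX
[7] P1: store L1 := 86 | P0:I, P1:M(86), P2:I, P3:I | bus: BusRdX,Flush
[8] P2: load  L1 | P0:I, P1:S(86), P2:S(86), P3:I | bus: BusRd,Flush
[9] P3: store L1 := 52 | P0:I, P1:I, P2:I, P3:M(52) | bus: BusRdX
[10] P1: load  L2 | P0:I, P1:E(60), P2:I, P3:I | bus: none
[11] P3: load  L3 | P0:I, P1:I, P2:I, P3:E(90) | bus: BusRd
[12] P2: load  L3 | P0:I, P1:I, P2:S(90), P3:S(90) | bus: BusRd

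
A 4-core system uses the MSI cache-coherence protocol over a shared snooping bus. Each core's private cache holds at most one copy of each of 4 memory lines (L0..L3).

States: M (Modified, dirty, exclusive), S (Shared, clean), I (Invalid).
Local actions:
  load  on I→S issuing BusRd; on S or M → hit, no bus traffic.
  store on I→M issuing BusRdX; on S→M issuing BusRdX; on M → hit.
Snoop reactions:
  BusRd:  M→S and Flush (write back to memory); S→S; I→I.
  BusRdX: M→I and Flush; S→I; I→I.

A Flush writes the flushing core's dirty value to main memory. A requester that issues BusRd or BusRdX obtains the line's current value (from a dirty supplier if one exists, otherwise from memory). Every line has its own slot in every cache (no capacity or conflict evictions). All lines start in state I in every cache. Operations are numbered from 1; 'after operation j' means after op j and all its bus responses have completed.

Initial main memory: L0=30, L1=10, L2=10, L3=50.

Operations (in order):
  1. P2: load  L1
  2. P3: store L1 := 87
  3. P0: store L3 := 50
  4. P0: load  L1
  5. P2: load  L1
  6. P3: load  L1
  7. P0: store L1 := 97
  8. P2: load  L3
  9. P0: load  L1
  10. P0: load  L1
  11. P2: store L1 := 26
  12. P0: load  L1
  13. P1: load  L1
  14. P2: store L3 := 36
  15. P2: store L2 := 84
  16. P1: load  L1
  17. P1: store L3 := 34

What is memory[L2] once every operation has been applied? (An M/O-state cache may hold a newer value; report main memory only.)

step 1: P2: load  L1  ⟶  IISI  (L1)  txn=BusRd  M[L1]=10
step 2: P3: store L1 := 87  ⟶  IIIM  (L1)  txn=BusRdX  M[L1]=10
step 3: P0: store L3 := 50  ⟶  MIII  (L3)  txn=BusRdX  M[L3]=50
step 4: P0: load  L1  ⟶  SIIS  (L1)  txn=BusRd+Flush  M[L1]=87
step 5: P2: load  L1  ⟶  SISS  (L1)  txn=BusRd  M[L1]=87
step 6: P3: load  L1  ⟶  SISS  (L1)  txn=∅  M[L1]=87
step 7: P0: store L1 := 97  ⟶  MIII  (L1)  txn=BusRdX  M[L1]=87
step 8: P2: load  L3  ⟶  SISI  (L3)  txn=BusRd+Flush  M[L3]=50
step 9: P0: load  L1  ⟶  MIII  (L1)  txn=∅  M[L1]=87
step 10: P0: load  L1  ⟶  MIII  (L1)  txn=∅  M[L1]=87
step 11: P2: store L1 := 26  ⟶  IIMI  (L1)  txn=BusRdX+Flush  M[L1]=97
step 12: P0: load  L1  ⟶  SISI  (L1)  txn=BusRd+Flush  M[L1]=26
step 13: P1: load  L1  ⟶  SSSI  (L1)  txn=BusRd  M[L1]=26
step 14: P2: store L3 := 36  ⟶  IIMI  (L3)  txn=BusRdX  M[L3]=50
step 15: P2: store L2 := 84  ⟶  IIMI  (L2)  txn=BusRdX  M[L2]=10
step 16: P1: load  L1  ⟶  SSSI  (L1)  txn=∅  M[L1]=26
step 17: P1: store L3 := 34  ⟶  IMII  (L3)  txn=BusRdX+Flush  M[L3]=36

memory[L2] = 10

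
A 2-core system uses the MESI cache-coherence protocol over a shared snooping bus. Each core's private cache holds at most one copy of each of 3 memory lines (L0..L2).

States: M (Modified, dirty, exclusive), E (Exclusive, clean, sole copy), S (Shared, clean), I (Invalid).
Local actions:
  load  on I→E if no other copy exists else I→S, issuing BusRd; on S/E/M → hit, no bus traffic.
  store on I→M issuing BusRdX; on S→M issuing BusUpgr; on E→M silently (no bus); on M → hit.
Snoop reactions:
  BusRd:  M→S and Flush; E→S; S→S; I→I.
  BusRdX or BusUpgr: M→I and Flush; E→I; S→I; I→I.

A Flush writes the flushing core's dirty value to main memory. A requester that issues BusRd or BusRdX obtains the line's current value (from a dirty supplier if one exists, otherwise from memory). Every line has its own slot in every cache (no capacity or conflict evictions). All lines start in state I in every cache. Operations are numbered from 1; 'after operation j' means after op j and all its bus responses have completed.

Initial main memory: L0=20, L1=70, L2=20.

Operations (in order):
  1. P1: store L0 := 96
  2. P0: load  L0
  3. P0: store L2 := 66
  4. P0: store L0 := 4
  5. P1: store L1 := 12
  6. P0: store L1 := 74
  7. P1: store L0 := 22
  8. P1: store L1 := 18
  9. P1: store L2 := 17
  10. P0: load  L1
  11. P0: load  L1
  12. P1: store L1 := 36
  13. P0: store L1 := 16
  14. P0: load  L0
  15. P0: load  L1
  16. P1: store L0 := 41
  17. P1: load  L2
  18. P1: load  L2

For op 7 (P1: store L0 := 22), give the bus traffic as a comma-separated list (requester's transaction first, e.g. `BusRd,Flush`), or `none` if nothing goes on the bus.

step 1: P1: store L0 := 96  ⟶  IM  (L0)  txn=BusRdX  M[L0]=20
step 2: P0: load  L0  ⟶  SS  (L0)  txn=BusRd+Flush  M[L0]=96
step 3: P0: store L2 := 66  ⟶  MI  (L2)  txn=BusRdX  M[L2]=20
step 4: P0: store L0 := 4  ⟶  MI  (L0)  txn=BusUpgr  M[L0]=96
step 5: P1: store L1 := 12  ⟶  IM  (L1)  txn=BusRdX  M[L1]=70
step 6: P0: store L1 := 74  ⟶  MI  (L1)  txn=BusRdX+Flush  M[L1]=12
step 7: P1: store L0 := 22  ⟶  IM  (L0)  txn=BusRdX+Flush  M[L0]=4
step 8: P1: store L1 := 18  ⟶  IM  (L1)  txn=BusRdX+Flush  M[L1]=74
step 9: P1: store L2 := 17  ⟶  IM  (L2)  txn=BusRdX+Flush  M[L2]=66
step 10: P0: load  L1  ⟶  SS  (L1)  txn=BusRd+Flush  M[L1]=18
step 11: P0: load  L1  ⟶  SS  (L1)  txn=∅  M[L1]=18
step 12: P1: store L1 := 36  ⟶  IM  (L1)  txn=BusUpgr  M[L1]=18
step 13: P0: store L1 := 16  ⟶  MI  (L1)  txn=BusRdX+Flush  M[L1]=36
step 14: P0: load  L0  ⟶  SS  (L0)  txn=BusRd+Flush  M[L0]=22
step 15: P0: load  L1  ⟶  MI  (L1)  txn=∅  M[L1]=36
step 16: P1: store L0 := 41  ⟶  IM  (L0)  txn=BusUpgr  M[L0]=22
step 17: P1: load  L2  ⟶  IM  (L2)  txn=∅  M[L2]=66
step 18: P1: load  L2  ⟶  IM  (L2)  txn=∅  M[L2]=66

bus = BusRdX,Flush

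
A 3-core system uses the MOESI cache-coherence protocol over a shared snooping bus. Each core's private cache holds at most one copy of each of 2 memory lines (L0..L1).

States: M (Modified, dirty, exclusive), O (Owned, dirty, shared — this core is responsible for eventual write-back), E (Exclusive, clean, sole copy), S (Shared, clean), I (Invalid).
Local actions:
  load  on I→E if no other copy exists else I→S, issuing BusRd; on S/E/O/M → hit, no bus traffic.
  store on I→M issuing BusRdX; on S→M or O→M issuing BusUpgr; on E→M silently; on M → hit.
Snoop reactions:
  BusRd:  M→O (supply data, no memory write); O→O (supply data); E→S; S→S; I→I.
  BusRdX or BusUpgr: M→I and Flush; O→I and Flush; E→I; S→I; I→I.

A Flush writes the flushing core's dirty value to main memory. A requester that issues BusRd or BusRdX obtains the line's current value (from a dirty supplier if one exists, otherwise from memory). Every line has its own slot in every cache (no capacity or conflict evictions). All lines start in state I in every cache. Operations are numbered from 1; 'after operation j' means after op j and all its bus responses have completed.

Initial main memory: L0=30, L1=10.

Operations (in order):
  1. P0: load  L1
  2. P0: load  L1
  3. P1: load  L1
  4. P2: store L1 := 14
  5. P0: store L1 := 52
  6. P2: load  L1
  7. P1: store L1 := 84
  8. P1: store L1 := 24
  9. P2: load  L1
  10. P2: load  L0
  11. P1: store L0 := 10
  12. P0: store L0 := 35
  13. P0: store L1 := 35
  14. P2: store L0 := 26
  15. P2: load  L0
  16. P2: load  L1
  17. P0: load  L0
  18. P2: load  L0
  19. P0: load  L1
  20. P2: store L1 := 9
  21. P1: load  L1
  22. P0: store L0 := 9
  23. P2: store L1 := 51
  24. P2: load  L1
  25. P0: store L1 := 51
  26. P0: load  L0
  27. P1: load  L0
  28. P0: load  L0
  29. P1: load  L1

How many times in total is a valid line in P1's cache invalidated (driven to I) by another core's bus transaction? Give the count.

invalidations = 4

step 1: P0: load  L1  ⟶  EII  (L1)  txn=BusRd  M[L1]=10
step 2: P0: load  L1  ⟶  EII  (L1)  txn=∅  M[L1]=10
step 3: P1: load  L1  ⟶  SSI  (L1)  txn=BusRd  M[L1]=10
step 4: P2: store L1 := 14  ⟶  IIM  (L1)  txn=BusRdX  M[L1]=10
step 5: P0: store L1 := 52  ⟶  MII  (L1)  txn=BusRdX+Flush  M[L1]=14
step 6: P2: load  L1  ⟶  OIS  (L1)  txn=BusRd  M[L1]=14
step 7: P1: store L1 := 84  ⟶  IMI  (L1)  txn=BusRdX+Flush  M[L1]=52
step 8: P1: store L1 := 24  ⟶  IMI  (L1)  txn=∅  M[L1]=52
step 9: P2: load  L1  ⟶  IOS  (L1)  txn=BusRd  M[L1]=52
step 10: P2: load  L0  ⟶  IIE  (L0)  txn=BusRd  M[L0]=30
step 11: P1: store L0 := 10  ⟶  IMI  (L0)  txn=BusRdX  M[L0]=30
step 12: P0: store L0 := 35  ⟶  MII  (L0)  txn=BusRdX+Flush  M[L0]=10
step 13: P0: store L1 := 35  ⟶  MII  (L1)  txn=BusRdX+Flush  M[L1]=24
step 14: P2: store L0 := 26  ⟶  IIM  (L0)  txn=BusRdX+Flush  M[L0]=35
step 15: P2: load  L0  ⟶  IIM  (L0)  txn=∅  M[L0]=35
step 16: P2: load  L1  ⟶  OIS  (L1)  txn=BusRd  M[L1]=24
step 17: P0: load  L0  ⟶  SIO  (L0)  txn=BusRd  M[L0]=35
step 18: P2: load  L0  ⟶  SIO  (L0)  txn=∅  M[L0]=35
step 19: P0: load  L1  ⟶  OIS  (L1)  txn=∅  M[L1]=24
step 20: P2: store L1 := 9  ⟶  IIM  (L1)  txn=BusUpgr+Flush  M[L1]=35
step 21: P1: load  L1  ⟶  ISO  (L1)  txn=BusRd  M[L1]=35
step 22: P0: store L0 := 9  ⟶  MII  (L0)  txn=BusUpgr+Flush  M[L0]=26
step 23: P2: store L1 := 51  ⟶  IIM  (L1)  txn=BusUpgr  M[L1]=35
step 24: P2: load  L1  ⟶  IIM  (L1)  txn=∅  M[L1]=35
step 25: P0: store L1 := 51  ⟶  MII  (L1)  txn=BusRdX+Flush  M[L1]=51
step 26: P0: load  L0  ⟶  MII  (L0)  txn=∅  M[L0]=26
step 27: P1: load  L0  ⟶  OSI  (L0)  txn=BusRd  M[L0]=26
step 28: P0: load  L0  ⟶  OSI  (L0)  txn=∅  M[L0]=26
step 29: P1: load  L1  ⟶  OSI  (L1)  txn=BusRd  M[L1]=51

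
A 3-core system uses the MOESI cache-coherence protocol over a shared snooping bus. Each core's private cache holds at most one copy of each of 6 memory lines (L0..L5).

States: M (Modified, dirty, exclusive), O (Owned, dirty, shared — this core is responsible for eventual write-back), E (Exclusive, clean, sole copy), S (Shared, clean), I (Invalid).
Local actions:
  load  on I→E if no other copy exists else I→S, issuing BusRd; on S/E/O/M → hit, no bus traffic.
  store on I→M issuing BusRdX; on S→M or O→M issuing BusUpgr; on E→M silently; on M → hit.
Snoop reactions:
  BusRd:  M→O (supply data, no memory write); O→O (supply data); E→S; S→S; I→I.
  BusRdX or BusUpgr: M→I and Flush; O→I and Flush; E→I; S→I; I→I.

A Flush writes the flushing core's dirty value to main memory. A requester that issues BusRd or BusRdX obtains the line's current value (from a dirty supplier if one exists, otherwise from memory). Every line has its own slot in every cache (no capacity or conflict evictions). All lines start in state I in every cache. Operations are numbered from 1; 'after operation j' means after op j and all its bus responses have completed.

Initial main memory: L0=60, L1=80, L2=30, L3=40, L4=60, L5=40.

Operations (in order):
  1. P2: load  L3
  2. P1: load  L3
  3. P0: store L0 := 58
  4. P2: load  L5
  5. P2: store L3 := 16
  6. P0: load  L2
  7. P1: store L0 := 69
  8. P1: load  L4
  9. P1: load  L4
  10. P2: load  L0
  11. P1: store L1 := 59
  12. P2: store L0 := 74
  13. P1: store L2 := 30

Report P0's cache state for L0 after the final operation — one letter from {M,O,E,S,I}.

  op1 P2: load  L3 → I/I/E on L3; bus BusRd; mem=40
  op2 P1: load  L3 → I/S/S on L3; bus BusRd; mem=40
  op3 P0: store L0 := 58 → M/I/I on L0; bus BusRdX; mem=60
  op4 P2: load  L5 → I/I/E on L5; bus BusRd; mem=40
  op5 P2: store L3 := 16 → I/I/M on L3; bus BusUpgr; mem=40
  op6 P0: load  L2 → E/I/I on L2; bus BusRd; mem=30
  op7 P1: store L0 := 69 → I/M/I on L0; bus BusRdX Flush; mem=58
  op8 P1: load  L4 → I/E/I on L4; bus BusRd; mem=60
  op9 P1: load  L4 → I/E/I on L4; bus (none); mem=60
  op10 P2: load  L0 → I/O/S on L0; bus BusRd; mem=58
  op11 P1: store L1 := 59 → I/M/I on L1; bus BusRdX; mem=80
  op12 P2: store L0 := 74 → I/I/M on L0; bus BusUpgr Flush; mem=69
  op13 P1: store L2 := 30 → I/M/I on L2; bus BusRdX; mem=30

state = I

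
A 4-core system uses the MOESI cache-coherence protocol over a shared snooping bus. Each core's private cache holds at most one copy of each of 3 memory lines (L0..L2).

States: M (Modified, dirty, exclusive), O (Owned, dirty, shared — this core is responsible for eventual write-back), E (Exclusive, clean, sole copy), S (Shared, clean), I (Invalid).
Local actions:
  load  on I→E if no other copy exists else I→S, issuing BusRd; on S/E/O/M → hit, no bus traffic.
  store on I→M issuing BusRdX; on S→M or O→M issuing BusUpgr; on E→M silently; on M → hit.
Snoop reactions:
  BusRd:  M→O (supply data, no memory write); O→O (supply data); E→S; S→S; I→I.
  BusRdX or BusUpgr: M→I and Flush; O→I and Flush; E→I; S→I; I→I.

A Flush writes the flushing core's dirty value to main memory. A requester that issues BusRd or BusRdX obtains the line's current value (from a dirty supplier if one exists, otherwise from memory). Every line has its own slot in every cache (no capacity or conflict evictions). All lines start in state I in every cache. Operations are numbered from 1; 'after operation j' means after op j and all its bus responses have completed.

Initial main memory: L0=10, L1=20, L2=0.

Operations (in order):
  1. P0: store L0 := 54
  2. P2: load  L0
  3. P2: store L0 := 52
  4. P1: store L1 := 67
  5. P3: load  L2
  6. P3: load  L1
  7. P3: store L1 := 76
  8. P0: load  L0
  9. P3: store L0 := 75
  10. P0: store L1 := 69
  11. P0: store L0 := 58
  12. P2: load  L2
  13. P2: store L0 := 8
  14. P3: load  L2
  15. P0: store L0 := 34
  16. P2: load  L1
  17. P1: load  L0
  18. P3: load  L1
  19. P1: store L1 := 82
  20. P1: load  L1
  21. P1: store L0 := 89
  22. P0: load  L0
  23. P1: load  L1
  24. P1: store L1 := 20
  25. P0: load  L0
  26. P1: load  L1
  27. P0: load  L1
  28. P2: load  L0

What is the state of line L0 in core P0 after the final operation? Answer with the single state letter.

  op1 P0: store L0 := 54 → M/I/I/I on L0; bus BusRdX; mem=10
  op2 P2: load  L0 → O/I/S/I on L0; bus BusRd; mem=10
  op3 P2: store L0 := 52 → I/I/M/I on L0; bus BusUpgr Flush; mem=54
  op4 P1: store L1 := 67 → I/M/I/I on L1; bus BusRdX; mem=20
  op5 P3: load  L2 → I/I/I/E on L2; bus BusRd; mem=0
  op6 P3: load  L1 → I/O/I/S on L1; bus BusRd; mem=20
  op7 P3: store L1 := 76 → I/I/I/M on L1; bus BusUpgr Flush; mem=67
  op8 P0: load  L0 → S/I/O/I on L0; bus BusRd; mem=54
  op9 P3: store L0 := 75 → I/I/I/M on L0; bus BusRdX Flush; mem=52
  op10 P0: store L1 := 69 → M/I/I/I on L1; bus BusRdX Flush; mem=76
  op11 P0: store L0 := 58 → M/I/I/I on L0; bus BusRdX Flush; mem=75
  op12 P2: load  L2 → I/I/S/S on L2; bus BusRd; mem=0
  op13 P2: store L0 := 8 → I/I/M/I on L0; bus BusRdX Flush; mem=58
  op14 P3: load  L2 → I/I/S/S on L2; bus (none); mem=0
  op15 P0: store L0 := 34 → M/I/I/I on L0; bus BusRdX Flush; mem=8
  op16 P2: load  L1 → O/I/S/I on L1; bus BusRd; mem=76
  op17 P1: load  L0 → O/S/I/I on L0; bus BusRd; mem=8
  op18 P3: load  L1 → O/I/S/S on L1; bus BusRd; mem=76
  op19 P1: store L1 := 82 → I/M/I/I on L1; bus BusRdX Flush; mem=69
  op20 P1: load  L1 → I/M/I/I on L1; bus (none); mem=69
  op21 P1: store L0 := 89 → I/M/I/I on L0; bus BusUpgr Flush; mem=34
  op22 P0: load  L0 → S/O/I/I on L0; bus BusRd; mem=34
  op23 P1: load  L1 → I/M/I/I on L1; bus (none); mem=69
  op24 P1: store L1 := 20 → I/M/I/I on L1; bus (none); mem=69
  op25 P0: load  L0 → S/O/I/I on L0; bus (none); mem=34
  op26 P1: load  L1 → I/M/I/I on L1; bus (none); mem=69
  op27 P0: load  L1 → S/O/I/I on L1; bus BusRd; mem=69
  op28 P2: load  L0 → S/O/S/I on L0; bus BusRd; mem=34

state = S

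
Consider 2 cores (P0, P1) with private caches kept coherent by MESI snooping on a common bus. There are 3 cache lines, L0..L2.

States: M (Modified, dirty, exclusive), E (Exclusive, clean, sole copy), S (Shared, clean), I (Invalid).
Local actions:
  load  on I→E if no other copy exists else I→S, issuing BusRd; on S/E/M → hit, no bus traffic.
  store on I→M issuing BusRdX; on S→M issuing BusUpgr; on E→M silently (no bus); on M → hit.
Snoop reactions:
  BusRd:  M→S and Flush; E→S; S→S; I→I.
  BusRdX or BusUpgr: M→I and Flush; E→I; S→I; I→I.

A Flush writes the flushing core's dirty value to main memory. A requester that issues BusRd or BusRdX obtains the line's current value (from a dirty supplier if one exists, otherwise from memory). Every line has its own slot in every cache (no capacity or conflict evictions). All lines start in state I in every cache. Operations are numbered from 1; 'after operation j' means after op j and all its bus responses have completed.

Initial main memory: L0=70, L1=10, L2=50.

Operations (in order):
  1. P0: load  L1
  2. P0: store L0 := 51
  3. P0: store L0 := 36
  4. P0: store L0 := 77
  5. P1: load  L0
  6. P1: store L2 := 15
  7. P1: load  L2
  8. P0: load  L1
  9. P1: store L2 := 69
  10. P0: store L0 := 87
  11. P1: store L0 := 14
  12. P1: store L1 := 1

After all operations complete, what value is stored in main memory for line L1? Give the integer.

  op1 P0: load  L1 → E/I on L1; bus BusRd; mem=10
  op2 P0: store L0 := 51 → M/I on L0; bus BusRdX; mem=70
  op3 P0: store L0 := 36 → M/I on L0; bus (none); mem=70
  op4 P0: store L0 := 77 → M/I on L0; bus (none); mem=70
  op5 P1: load  L0 → S/S on L0; bus BusRd Flush; mem=77
  op6 P1: store L2 := 15 → I/M on L2; bus BusRdX; mem=50
  op7 P1: load  L2 → I/M on L2; bus (none); mem=50
  op8 P0: load  L1 → E/I on L1; bus (none); mem=10
  op9 P1: store L2 := 69 → I/M on L2; bus (none); mem=50
  op10 P0: store L0 := 87 → M/I on L0; bus BusUpgr; mem=77
  op11 P1: store L0 := 14 → I/M on L0; bus BusRdX Flush; mem=87
  op12 P1: store L1 := 1 → I/M on L1; bus BusRdX; mem=10

memory[L1] = 10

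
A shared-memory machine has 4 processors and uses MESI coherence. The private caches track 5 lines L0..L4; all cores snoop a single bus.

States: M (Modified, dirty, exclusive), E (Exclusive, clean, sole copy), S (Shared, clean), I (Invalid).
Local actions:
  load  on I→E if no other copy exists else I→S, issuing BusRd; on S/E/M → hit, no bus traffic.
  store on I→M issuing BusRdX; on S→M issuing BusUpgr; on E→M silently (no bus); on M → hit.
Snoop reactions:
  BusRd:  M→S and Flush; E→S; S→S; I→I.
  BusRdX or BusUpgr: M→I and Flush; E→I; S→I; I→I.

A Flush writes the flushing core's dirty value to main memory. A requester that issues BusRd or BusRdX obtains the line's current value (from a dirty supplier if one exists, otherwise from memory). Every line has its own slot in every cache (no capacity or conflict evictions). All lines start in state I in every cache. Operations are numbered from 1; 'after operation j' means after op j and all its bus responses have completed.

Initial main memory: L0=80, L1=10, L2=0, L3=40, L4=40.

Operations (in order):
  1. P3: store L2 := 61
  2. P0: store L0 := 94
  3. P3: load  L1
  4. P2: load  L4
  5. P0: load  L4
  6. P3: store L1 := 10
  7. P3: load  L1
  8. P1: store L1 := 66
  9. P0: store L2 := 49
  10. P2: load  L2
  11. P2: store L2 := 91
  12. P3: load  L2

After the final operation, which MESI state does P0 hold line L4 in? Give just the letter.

state = S

1. P3: store L2 := 61  bus=[BusRdX]  L2: P0=I P1=I P2=I P3=M  mem[L2]=0
2. P0: store L0 := 94  bus=[BusRdX]  L0: P0=M P1=I P2=I P3=I  mem[L0]=80
3. P3: load  L1  bus=[BusRd]  L1: P0=I P1=I P2=I P3=E  mem[L1]=10
4. P2: load  L4  bus=[BusRd]  L4: P0=I P1=I P2=E P3=I  mem[L4]=40
5. P0: load  L4  bus=[BusRd]  L4: P0=S P1=I P2=S P3=I  mem[L4]=40
6. P3: store L1 := 10  bus=[-]  L1: P0=I P1=I P2=I P3=M  mem[L1]=10
7. P3: load  L1  bus=[-]  L1: P0=I P1=I P2=I P3=M  mem[L1]=10
8. P1: store L1 := 66  bus=[BusRdX,Flush]  L1: P0=I P1=M P2=I P3=I  mem[L1]=10
9. P0: store L2 := 49  bus=[BusRdX,Flush]  L2: P0=M P1=I P2=I P3=I  mem[L2]=61
10. P2: load  L2  bus=[BusRd,Flush]  L2: P0=S P1=I P2=S P3=I  mem[L2]=49
11. P2: store L2 := 91  bus=[BusUpgr]  L2: P0=I P1=I P2=M P3=I  mem[L2]=49
12. P3: load  L2  bus=[BusRd,Flush]  L2: P0=I P1=I P2=S P3=S  mem[L2]=91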